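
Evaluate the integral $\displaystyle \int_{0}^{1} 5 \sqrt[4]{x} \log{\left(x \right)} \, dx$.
$- \frac{16}{5}$

Begin with the known integral
$$J(a) = \int_{0}^{1} 5 x^{a} \, dx = \frac{5}{a + 1}.$$

Differentiating under the integral sign brings down a factor of $\ln x$:
$$\frac{dJ}{da} = \int_{0}^{1} 5 x^{a} \log{\left(x \right)} \, dx = - \frac{5}{\left(a + 1\right)^{2}}.$$

The integral on the left is $I$, so $I = - \frac{5}{\left(a + 1\right)^{2}}$.

Setting $a = \frac{1}{4}$:
$$I = - \frac{16}{5}.$$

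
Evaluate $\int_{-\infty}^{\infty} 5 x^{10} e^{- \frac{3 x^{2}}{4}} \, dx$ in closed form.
$\frac{11200 \sqrt{3} \sqrt{\pi}}{27}$

Start from the elementary integral
$$J(a) = \int_{-\infty}^{\infty} 5 e^{- a x^{2}} \, dx = \frac{5 \sqrt{\pi}}{\sqrt{a}}.$$

Differentiating under the integral sign brings down a factor of $(-x^2)$:
$$\frac{dJ}{da} = \int_{-\infty}^{\infty} - 5 x^{2} e^{- a x^{2}} \, dx = - \frac{5 \sqrt{\pi}}{2 a^{\frac{3}{2}}}.$$

Repeating $5$ times in total — each differentiation brings down another $(-x^2)$ — gives
$$\frac{d^{5}J}{da^{5}} = \int_{-\infty}^{\infty} - 5 x^{10} e^{- a x^{2}} \, dx = - \frac{4725 \sqrt{\pi}}{32 a^{\frac{11}{2}}},$$
and the integrand here is $(-1)^{5}$ times the target integrand, so $I = (-1)^{5}\,\frac{d^{5}J}{da^{5}} = \frac{4725 \sqrt{\pi}}{32 a^{\frac{11}{2}}}$.

Setting $a = \frac{3}{4}$:
$$I = \frac{11200 \sqrt{3} \sqrt{\pi}}{27}.$$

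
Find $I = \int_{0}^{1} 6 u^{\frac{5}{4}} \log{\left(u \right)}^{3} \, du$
$- \frac{1024}{729}$

Start from the elementary integral
$$J(a) = \int_{0}^{1} 6 u^{a} \, du = \frac{6}{a + 1}.$$

Differentiating under the integral sign brings down a factor of $\ln u$:
$$\frac{dJ}{da} = \int_{0}^{1} 6 u^{a} \log{\left(u \right)} \, du = - \frac{6}{\left(a + 1\right)^{2}}.$$

Repeating $3$ times in total — each differentiation brings down another $\ln u$ — gives
$$\frac{d^{3}J}{da^{3}} = \int_{0}^{1} 6 u^{a} \log{\left(u \right)}^{3} \, du = - \frac{36}{\left(a + 1\right)^{4}},$$
and the integrand here is exactly the target integrand, so $I = - \frac{36}{\left(a + 1\right)^{4}}$.

Setting $a = \frac{5}{4}$:
$$I = - \frac{1024}{729}.$$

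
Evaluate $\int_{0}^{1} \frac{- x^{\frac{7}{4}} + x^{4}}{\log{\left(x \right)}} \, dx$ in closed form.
$\log{\left(\frac{20}{11} \right)}$

Consider the one-parameter family: let $I(a) = \int_{0}^{1} \frac{- x^{\frac{7}{4}} + x^{a}}{\log{\left(x \right)}} \, dx$.

Since $\dfrac{\partial}{\partial a}\,x^{a} = x^{a} \ln x$, the $\ln x$ in the denominator cancels and
$$\frac{dI}{da} = \int_{0}^{1} x^{a} \, dx = \left[\frac{x^{a+1}}{a+1}\right]_0^1 = \frac{1}{a + 1}.$$

Integrating with respect to $a$ gives $I(a) = \log{\left(\frac{4 a}{11} + \frac{4}{11} \right)} + C$.

At $a = \frac{7}{4}$ the integrand is identically $0$, so $I(\frac{7}{4}) = 0$. The closed form gives $0$, hence $C = 0$.

Setting $a = 4$:
$$I = \log{\left(\frac{20}{11} \right)}.$$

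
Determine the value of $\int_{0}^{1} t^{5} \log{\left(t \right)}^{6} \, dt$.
$\frac{5}{1944}$

Begin with the known integral
$$J(a) = \int_{0}^{1} t^{a} \, dt = \frac{1}{a + 1}.$$

Differentiating under the integral sign brings down a factor of $\ln t$:
$$\frac{dJ}{da} = \int_{0}^{1} t^{a} \log{\left(t \right)} \, dt = - \frac{1}{\left(a + 1\right)^{2}}.$$

Repeating $6$ times in total — each differentiation brings down another $\ln t$ — gives
$$\frac{d^{6}J}{da^{6}} = \int_{0}^{1} t^{a} \log{\left(t \right)}^{6} \, dt = \frac{720}{\left(a + 1\right)^{7}},$$
and the integrand here is exactly the target integrand, so $I = \frac{720}{\left(a + 1\right)^{7}}$.

Setting $a = 5$:
$$I = \frac{5}{1944}.$$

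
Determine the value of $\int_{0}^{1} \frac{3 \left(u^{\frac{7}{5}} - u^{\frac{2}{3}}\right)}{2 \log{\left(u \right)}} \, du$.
$- \log{\left(\frac{125}{216} \right)}$

Consider the one-parameter family: let $I(a) = \int_{0}^{1} \frac{3 \left(u^{\frac{7}{5}} - u^{a}\right)}{2 \log{\left(u \right)}} \, du$.

Since $\dfrac{\partial}{\partial a}\,u^{a} = u^{a} \ln u$, the $\ln u$ in the denominator cancels and
$$\frac{dI}{da} = \int_{0}^{1} - \frac{3}{2} u^{a} \, du = - \frac{3}{2} \left[\frac{u^{a+1}}{a+1}\right]_0^1 = - \frac{3}{2 a + 2}.$$

Integrating with respect to $a$ gives $I(a) = - \log{\left(\frac{5 \sqrt{15} \left(a + 1\right)^{\frac{3}{2}}}{72} \right)} + C$.

At $a = \frac{7}{5}$ the integrand is identically $0$, so $I(\frac{7}{5}) = 0$. The closed form gives $0$, hence $C = 0$.

Setting $a = \frac{2}{3}$:
$$I = - \log{\left(\frac{125}{216} \right)}.$$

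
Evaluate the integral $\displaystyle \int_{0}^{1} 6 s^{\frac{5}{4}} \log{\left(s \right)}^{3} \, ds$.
$- \frac{1024}{729}$

Consider the simpler parametrised integral
$$J(a) = \int_{0}^{1} 6 s^{a} \, ds = \frac{6}{a + 1}.$$

Differentiating under the integral sign brings down a factor of $\ln s$:
$$\frac{dJ}{da} = \int_{0}^{1} 6 s^{a} \log{\left(s \right)} \, ds = - \frac{6}{\left(a + 1\right)^{2}}.$$

Repeating $3$ times in total — each differentiation brings down another $\ln s$ — gives
$$\frac{d^{3}J}{da^{3}} = \int_{0}^{1} 6 s^{a} \log{\left(s \right)}^{3} \, ds = - \frac{36}{\left(a + 1\right)^{4}},$$
and the integrand here is exactly the target integrand, so $I = - \frac{36}{\left(a + 1\right)^{4}}$.

Setting $a = \frac{5}{4}$:
$$I = - \frac{1024}{729}.$$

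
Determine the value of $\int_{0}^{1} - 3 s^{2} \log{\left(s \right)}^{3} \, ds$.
$\frac{2}{9}$

Begin with the known integral
$$J(a) = \int_{0}^{1} - 3 s^{a} \, ds = - \frac{3}{a + 1}.$$

Differentiating under the integral sign brings down a factor of $\ln s$:
$$\frac{dJ}{da} = \int_{0}^{1} - 3 s^{a} \log{\left(s \right)} \, ds = \frac{3}{\left(a + 1\right)^{2}}.$$

Repeating $3$ times in total — each differentiation brings down another $\ln s$ — gives
$$\frac{d^{3}J}{da^{3}} = \int_{0}^{1} - 3 s^{a} \log{\left(s \right)}^{3} \, ds = \frac{18}{\left(a + 1\right)^{4}},$$
and the integrand here is exactly the target integrand, so $I = \frac{18}{\left(a + 1\right)^{4}}$.

Setting $a = 2$:
$$I = \frac{2}{9}.$$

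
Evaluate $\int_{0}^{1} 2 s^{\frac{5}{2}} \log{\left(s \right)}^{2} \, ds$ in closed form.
$\frac{32}{343}$

Begin with the known integral
$$J(a) = \int_{0}^{1} 2 s^{a} \, ds = \frac{2}{a + 1}.$$

Differentiating under the integral sign brings down a factor of $\ln s$:
$$\frac{dJ}{da} = \int_{0}^{1} 2 s^{a} \log{\left(s \right)} \, ds = - \frac{2}{\left(a + 1\right)^{2}}.$$

Repeating twice in total — each differentiation brings down another $\ln s$ — gives
$$\frac{d^{2}J}{da^{2}} = \int_{0}^{1} 2 s^{a} \log{\left(s \right)}^{2} \, ds = \frac{4}{\left(a + 1\right)^{3}},$$
and the integrand here is exactly the target integrand, so $I = \frac{4}{\left(a + 1\right)^{3}}$.

Setting $a = \frac{5}{2}$:
$$I = \frac{32}{343}.$$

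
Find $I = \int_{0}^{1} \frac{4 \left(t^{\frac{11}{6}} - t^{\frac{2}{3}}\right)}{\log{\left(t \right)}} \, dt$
$- \log{\left(\frac{10000}{83521} \right)}$

Introduce a parameter $a$ in the exponent: let $I(a) = \int_{0}^{1} \frac{4 \left(t^{\frac{11}{6}} - t^{a}\right)}{\log{\left(t \right)}} \, dt$.

Since $\dfrac{\partial}{\partial a}\,t^{a} = t^{a} \ln t$, the $\ln t$ in the denominator cancels and
$$\frac{dI}{da} = \int_{0}^{1} -4 t^{a} \, dt = -4 \left[\frac{t^{a+1}}{a+1}\right]_0^1 = - \frac{4}{a + 1}.$$

Integrating with respect to $a$ gives $I(a) = - \log{\left(\frac{1296 \left(a + 1\right)^{4}}{83521} \right)} + C$.

At $a = \frac{11}{6}$ the integrand is identically $0$, so $I(\frac{11}{6}) = 0$. The closed form gives $0$, hence $C = 0$.

Setting $a = \frac{2}{3}$:
$$I = - \log{\left(\frac{10000}{83521} \right)}.$$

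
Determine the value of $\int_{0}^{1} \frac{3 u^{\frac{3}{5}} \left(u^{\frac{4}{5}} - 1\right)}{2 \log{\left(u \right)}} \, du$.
$- \log{\left(\frac{2 \sqrt{6}}{9} \right)}$

Consider the one-parameter family: let $I(a) = \int_{0}^{1} \frac{3 \left(u^{\frac{7}{5}} - u^{a}\right)}{2 \log{\left(u \right)}} \, du$.

Since $\dfrac{\partial}{\partial a}\,u^{a} = u^{a} \ln u$, the $\ln u$ in the denominator cancels and
$$\frac{dI}{da} = \int_{0}^{1} - \frac{3}{2} u^{a} \, du = - \frac{3}{2} \left[\frac{u^{a+1}}{a+1}\right]_0^1 = - \frac{3}{2 a + 2}.$$

Integrating with respect to $a$ gives $I(a) = - \log{\left(\frac{5 \sqrt{15} \left(a + 1\right)^{\frac{3}{2}}}{72} \right)} + C$.

At $a = \frac{7}{5}$ the integrand is identically $0$, so $I(\frac{7}{5}) = 0$. The closed form gives $0$, hence $C = 0$.

Setting $a = \frac{3}{5}$:
$$I = - \log{\left(\frac{2 \sqrt{6}}{9} \right)}.$$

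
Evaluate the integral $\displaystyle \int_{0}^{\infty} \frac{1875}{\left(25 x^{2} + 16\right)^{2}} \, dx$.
$\frac{375 \pi}{256}$

Start from the standard arctangent integral
$$J(a) = \int_{0}^{\infty} \frac{3}{a^{2} + x^{2}} \, dx = \frac{3 \pi}{2 a}.$$

Differentiating under the integral sign with respect to $a$,
$$\frac{dJ}{da} = \int_{0}^{\infty} - \frac{6 a}{\left(a^{2} + x^{2}\right)^{2}} \, dx = - \frac{3 \pi}{2 a^{2}},$$
so $\int_{0}^{\infty} \frac{3}{\left(a^{2} + x^{2}\right)^{2}} \, dx = \frac{3 \pi}{4 a^{3}}$.

Setting $a = \frac{4}{5}$:
$$I = \frac{375 \pi}{256}.$$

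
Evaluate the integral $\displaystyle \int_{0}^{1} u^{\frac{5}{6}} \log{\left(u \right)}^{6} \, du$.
$\frac{201553920}{19487171}$

Start from the elementary integral
$$J(a) = \int_{0}^{1} u^{a} \, du = \frac{1}{a + 1}.$$

Differentiating under the integral sign brings down a factor of $\ln u$:
$$\frac{dJ}{da} = \int_{0}^{1} u^{a} \log{\left(u \right)} \, du = - \frac{1}{\left(a + 1\right)^{2}}.$$

Repeating $6$ times in total — each differentiation brings down another $\ln u$ — gives
$$\frac{d^{6}J}{da^{6}} = \int_{0}^{1} u^{a} \log{\left(u \right)}^{6} \, du = \frac{720}{\left(a + 1\right)^{7}},$$
and the integrand here is exactly the target integrand, so $I = \frac{720}{\left(a + 1\right)^{7}}$.

Setting $a = \frac{5}{6}$:
$$I = \frac{201553920}{19487171}.$$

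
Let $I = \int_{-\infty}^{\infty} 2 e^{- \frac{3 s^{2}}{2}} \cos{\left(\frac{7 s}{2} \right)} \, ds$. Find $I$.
$\frac{2 \sqrt{6} \sqrt{\pi}}{3 e^{\frac{49}{24}}}$

Let $b$ denote the cosine frequency and define $I(b) = \int_{-\infty}^{\infty} 2 e^{- \frac{3 s^{2}}{2}} \cos{\left(b s \right)} \, ds$.

Differentiating under the integral sign,
$$I'(b) = \int_{-\infty}^{\infty} - 2 s e^{- \frac{3 s^{2}}{2}} \sin{\left(b s \right)} \, ds.$$

Integrate $\int_{-\infty}^{\infty} s \sin(b s)\, e^{- \frac{3 s^{2}}{2}}\, ds$ by parts with $u = \sin(b s)$ and $dv = s\, e^{- \frac{3 s^{2}}{2}}\, ds$, giving $v = - \frac{e^{- \frac{3 s^{2}}{2}}}{3}$. The boundary term vanishes and
$$\int_{-\infty}^{\infty} s \sin(b s)\, e^{- \frac{3 s^{2}}{2}}\, ds = \frac{b}{3} \int_{-\infty}^{\infty} \cos(b s)\, e^{- \frac{3 s^{2}}{2}}\, ds,$$
so $I'(b) = - \frac{b}{3}\, I(b)$.

This is a separable first-order ODE; solving with the initial condition $I(0) = \int_{-\infty}^{\infty} 2 e^{- \frac{3 s^{2}}{2}}\,ds = \frac{2 \sqrt{6} \sqrt{\pi}}{3}$ gives
$$I(b) = \frac{2 \sqrt{6} \sqrt{\pi} e^{- \frac{b^{2}}{6}}}{3}.$$

Setting $b = \frac{7}{2}$:
$$I = \frac{2 \sqrt{6} \sqrt{\pi}}{3 e^{\frac{49}{24}}}.$$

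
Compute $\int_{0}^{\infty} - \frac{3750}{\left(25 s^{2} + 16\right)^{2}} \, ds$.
$- \frac{375 \pi}{128}$

Recall the elementary integral
$$J(a) = \int_{0}^{\infty} - \frac{6}{a^{2} + s^{2}} \, ds = - \frac{3 \pi}{a}.$$

Differentiating under the integral sign with respect to $a$,
$$\frac{dJ}{da} = \int_{0}^{\infty} \frac{12 a}{\left(a^{2} + s^{2}\right)^{2}} \, ds = \frac{3 \pi}{a^{2}},$$
so $\int_{0}^{\infty} - \frac{6}{\left(a^{2} + s^{2}\right)^{2}} \, ds = - \frac{3 \pi}{2 a^{3}}$.

Setting $a = \frac{4}{5}$:
$$I = - \frac{375 \pi}{128}.$$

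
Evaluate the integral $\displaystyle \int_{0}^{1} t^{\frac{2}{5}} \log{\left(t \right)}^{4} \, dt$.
$\frac{75000}{16807}$

Consider the simpler parametrised integral
$$J(a) = \int_{0}^{1} t^{a} \, dt = \frac{1}{a + 1}.$$

Differentiating under the integral sign brings down a factor of $\ln t$:
$$\frac{dJ}{da} = \int_{0}^{1} t^{a} \log{\left(t \right)} \, dt = - \frac{1}{\left(a + 1\right)^{2}}.$$

Repeating $4$ times in total — each differentiation brings down another $\ln t$ — gives
$$\frac{d^{4}J}{da^{4}} = \int_{0}^{1} t^{a} \log{\left(t \right)}^{4} \, dt = \frac{24}{\left(a + 1\right)^{5}},$$
and the integrand here is exactly the target integrand, so $I = \frac{24}{\left(a + 1\right)^{5}}$.

Setting $a = \frac{2}{5}$:
$$I = \frac{75000}{16807}.$$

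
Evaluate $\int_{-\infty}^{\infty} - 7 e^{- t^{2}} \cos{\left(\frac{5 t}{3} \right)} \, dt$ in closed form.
$- \frac{7 \sqrt{\pi}}{e^{\frac{25}{36}}}$

Let $b$ denote the cosine frequency and define $I(b) = \int_{-\infty}^{\infty} - 7 e^{- t^{2}} \cos{\left(b t \right)} \, dt$.

Differentiating under the integral sign,
$$I'(b) = \int_{-\infty}^{\infty} 7 t e^{- t^{2}} \sin{\left(b t \right)} \, dt.$$

Integrate $\int_{-\infty}^{\infty} t \sin(b t)\, e^{- t^{2}}\, dt$ by parts with $u = \sin(b t)$ and $dv = t\, e^{- t^{2}}\, dt$, giving $v = - \frac{e^{- t^{2}}}{2}$. The boundary term vanishes and
$$\int_{-\infty}^{\infty} t \sin(b t)\, e^{- t^{2}}\, dt = \frac{b}{2} \int_{-\infty}^{\infty} \cos(b t)\, e^{- t^{2}}\, dt,$$
so $I'(b) = - \frac{b}{2}\, I(b)$.

This is a separable first-order ODE; solving with the initial condition $I(0) = \int_{-\infty}^{\infty} - 7 e^{- t^{2}}\,dt = - 7 \sqrt{\pi}$ gives
$$I(b) = - 7 \sqrt{\pi} e^{- \frac{b^{2}}{4}}.$$

Setting $b = \frac{5}{3}$:
$$I = - \frac{7 \sqrt{\pi}}{e^{\frac{25}{36}}}.$$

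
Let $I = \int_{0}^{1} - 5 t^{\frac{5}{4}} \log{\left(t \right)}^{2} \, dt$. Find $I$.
$- \frac{640}{729}$

Consider the simpler parametrised integral
$$J(a) = \int_{0}^{1} - 5 t^{a} \, dt = - \frac{5}{a + 1}.$$

Differentiating under the integral sign brings down a factor of $\ln t$:
$$\frac{dJ}{da} = \int_{0}^{1} - 5 t^{a} \log{\left(t \right)} \, dt = \frac{5}{\left(a + 1\right)^{2}}.$$

Repeating twice in total — each differentiation brings down another $\ln t$ — gives
$$\frac{d^{2}J}{da^{2}} = \int_{0}^{1} - 5 t^{a} \log{\left(t \right)}^{2} \, dt = - \frac{10}{\left(a + 1\right)^{3}},$$
and the integrand here is exactly the target integrand, so $I = - \frac{10}{\left(a + 1\right)^{3}}$.

Setting $a = \frac{5}{4}$:
$$I = - \frac{640}{729}.$$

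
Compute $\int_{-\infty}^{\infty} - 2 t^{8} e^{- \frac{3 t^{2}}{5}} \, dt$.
$- \frac{21875 \sqrt{15} \sqrt{\pi}}{648}$

Consider the simpler parametrised integral
$$J(a) = \int_{-\infty}^{\infty} - 2 e^{- a t^{2}} \, dt = - \frac{2 \sqrt{\pi}}{\sqrt{a}}.$$

Differentiating under the integral sign brings down a factor of $(-t^2)$:
$$\frac{dJ}{da} = \int_{-\infty}^{\infty} 2 t^{2} e^{- a t^{2}} \, dt = \frac{\sqrt{\pi}}{a^{\frac{3}{2}}}.$$

Repeating $4$ times in total — each differentiation brings down another $(-t^2)$ — gives
$$\frac{d^{4}J}{da^{4}} = \int_{-\infty}^{\infty} - 2 t^{8} e^{- a t^{2}} \, dt = - \frac{105 \sqrt{\pi}}{8 a^{\frac{9}{2}}},$$
and the integrand here is exactly the target integrand, so $I = - \frac{105 \sqrt{\pi}}{8 a^{\frac{9}{2}}}$.

Setting $a = \frac{3}{5}$:
$$I = - \frac{21875 \sqrt{15} \sqrt{\pi}}{648}.$$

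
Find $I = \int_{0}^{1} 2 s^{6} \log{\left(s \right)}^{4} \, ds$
$\frac{48}{16807}$

Consider the simpler parametrised integral
$$J(a) = \int_{0}^{1} 2 s^{a} \, ds = \frac{2}{a + 1}.$$

Differentiating under the integral sign brings down a factor of $\ln s$:
$$\frac{dJ}{da} = \int_{0}^{1} 2 s^{a} \log{\left(s \right)} \, ds = - \frac{2}{\left(a + 1\right)^{2}}.$$

Repeating $4$ times in total — each differentiation brings down another $\ln s$ — gives
$$\frac{d^{4}J}{da^{4}} = \int_{0}^{1} 2 s^{a} \log{\left(s \right)}^{4} \, ds = \frac{48}{\left(a + 1\right)^{5}},$$
and the integrand here is exactly the target integrand, so $I = \frac{48}{\left(a + 1\right)^{5}}$.

Setting $a = 6$:
$$I = \frac{48}{16807}.$$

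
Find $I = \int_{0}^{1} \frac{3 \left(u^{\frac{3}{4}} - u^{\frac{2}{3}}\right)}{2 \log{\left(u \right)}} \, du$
$\log{\left(\frac{21 \sqrt{105}}{200} \right)}$

Consider the one-parameter family: let $I(a) = \int_{0}^{1} \frac{3 \left(- u^{\frac{2}{3}} + u^{a}\right)}{2 \log{\left(u \right)}} \, du$.

Since $\dfrac{\partial}{\partial a}\,u^{a} = u^{a} \ln u$, the $\ln u$ in the denominator cancels and
$$\frac{dI}{da} = \int_{0}^{1} \frac{3}{2} u^{a} \, du = \frac{3}{2} \left[\frac{u^{a+1}}{a+1}\right]_0^1 = \frac{3}{2 \left(a + 1\right)}.$$

Integrating with respect to $a$ gives $I(a) = \log{\left(\frac{3 \sqrt{15} \left(a + 1\right)^{\frac{3}{2}}}{25} \right)} + C$.

At $a = \frac{2}{3}$ the integrand is identically $0$, so $I(\frac{2}{3}) = 0$. The closed form gives $0$, hence $C = 0$.

Setting $a = \frac{3}{4}$:
$$I = \log{\left(\frac{21 \sqrt{105}}{200} \right)}.$$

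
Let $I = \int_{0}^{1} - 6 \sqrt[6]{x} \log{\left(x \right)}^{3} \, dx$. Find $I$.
$\frac{46656}{2401}$

Consider the simpler parametrised integral
$$J(a) = \int_{0}^{1} - 6 x^{a} \, dx = - \frac{6}{a + 1}.$$

Differentiating under the integral sign brings down a factor of $\ln x$:
$$\frac{dJ}{da} = \int_{0}^{1} - 6 x^{a} \log{\left(x \right)} \, dx = \frac{6}{\left(a + 1\right)^{2}}.$$

Repeating $3$ times in total — each differentiation brings down another $\ln x$ — gives
$$\frac{d^{3}J}{da^{3}} = \int_{0}^{1} - 6 x^{a} \log{\left(x \right)}^{3} \, dx = \frac{36}{\left(a + 1\right)^{4}},$$
and the integrand here is exactly the target integrand, so $I = \frac{36}{\left(a + 1\right)^{4}}$.

Setting $a = \frac{1}{6}$:
$$I = \frac{46656}{2401}.$$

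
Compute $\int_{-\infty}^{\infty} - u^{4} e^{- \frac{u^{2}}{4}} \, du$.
$- 24 \sqrt{\pi}$

Consider the simpler parametrised integral
$$J(a) = \int_{-\infty}^{\infty} - e^{- a u^{2}} \, du = - \frac{\sqrt{\pi}}{\sqrt{a}}.$$

Differentiating under the integral sign brings down a factor of $(-u^2)$:
$$\frac{dJ}{da} = \int_{-\infty}^{\infty} u^{2} e^{- a u^{2}} \, du = \frac{\sqrt{\pi}}{2 a^{\frac{3}{2}}}.$$

Repeating twice in total — each differentiation brings down another $(-u^2)$ — gives
$$\frac{d^{2}J}{da^{2}} = \int_{-\infty}^{\infty} - u^{4} e^{- a u^{2}} \, du = - \frac{3 \sqrt{\pi}}{4 a^{\frac{5}{2}}},$$
and the integrand here is exactly the target integrand, so $I = - \frac{3 \sqrt{\pi}}{4 a^{\frac{5}{2}}}$.

Setting $a = \frac{1}{4}$:
$$I = - 24 \sqrt{\pi}.$$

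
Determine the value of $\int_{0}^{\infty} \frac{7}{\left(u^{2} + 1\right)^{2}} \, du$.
$\frac{7 \pi}{4}$

Start from the standard arctangent integral
$$J(a) = \int_{0}^{\infty} \frac{7}{a^{2} + u^{2}} \, du = \frac{7 \pi}{2 a}.$$

Differentiating under the integral sign with respect to $a$,
$$\frac{dJ}{da} = \int_{0}^{\infty} - \frac{14 a}{\left(a^{2} + u^{2}\right)^{2}} \, du = - \frac{7 \pi}{2 a^{2}},$$
so $\int_{0}^{\infty} \frac{7}{\left(a^{2} + u^{2}\right)^{2}} \, du = \frac{7 \pi}{4 a^{3}}$.

Setting $a = 1$:
$$I = \frac{7 \pi}{4}.$$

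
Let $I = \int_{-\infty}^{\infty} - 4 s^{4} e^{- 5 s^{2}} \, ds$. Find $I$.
$- \frac{3 \sqrt{5} \sqrt{\pi}}{125}$

Begin with the known integral
$$J(a) = \int_{-\infty}^{\infty} - 4 e^{- a s^{2}} \, ds = - \frac{4 \sqrt{\pi}}{\sqrt{a}}.$$

Differentiating under the integral sign brings down a factor of $(-s^2)$:
$$\frac{dJ}{da} = \int_{-\infty}^{\infty} 4 s^{2} e^{- a s^{2}} \, ds = \frac{2 \sqrt{\pi}}{a^{\frac{3}{2}}}.$$

Repeating twice in total — each differentiation brings down another $(-s^2)$ — gives
$$\frac{d^{2}J}{da^{2}} = \int_{-\infty}^{\infty} - 4 s^{4} e^{- a s^{2}} \, ds = - \frac{3 \sqrt{\pi}}{a^{\frac{5}{2}}},$$
and the integrand here is exactly the target integrand, so $I = - \frac{3 \sqrt{\pi}}{a^{\frac{5}{2}}}$.

Setting $a = 5$:
$$I = - \frac{3 \sqrt{5} \sqrt{\pi}}{125}.$$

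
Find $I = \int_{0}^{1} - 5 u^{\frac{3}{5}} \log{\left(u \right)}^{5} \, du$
$\frac{1171875}{32768}$

Start from the elementary integral
$$J(a) = \int_{0}^{1} - 5 u^{a} \, du = - \frac{5}{a + 1}.$$

Differentiating under the integral sign brings down a factor of $\ln u$:
$$\frac{dJ}{da} = \int_{0}^{1} - 5 u^{a} \log{\left(u \right)} \, du = \frac{5}{\left(a + 1\right)^{2}}.$$

Repeating $5$ times in total — each differentiation brings down another $\ln u$ — gives
$$\frac{d^{5}J}{da^{5}} = \int_{0}^{1} - 5 u^{a} \log{\left(u \right)}^{5} \, du = \frac{600}{\left(a + 1\right)^{6}},$$
and the integrand here is exactly the target integrand, so $I = \frac{600}{\left(a + 1\right)^{6}}$.

Setting $a = \frac{3}{5}$:
$$I = \frac{1171875}{32768}.$$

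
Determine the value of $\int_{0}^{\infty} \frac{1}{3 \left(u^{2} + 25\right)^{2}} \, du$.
$\frac{\pi}{1500}$

Recall the elementary integral
$$J(a) = \int_{0}^{\infty} \frac{1}{3 \left(a^{2} + u^{2}\right)} \, du = \frac{\pi}{6 a}.$$

Differentiating under the integral sign with respect to $a$,
$$\frac{dJ}{da} = \int_{0}^{\infty} - \frac{2 a}{3 \left(a^{2} + u^{2}\right)^{2}} \, du = - \frac{\pi}{6 a^{2}},$$
so $\int_{0}^{\infty} \frac{1}{3 \left(a^{2} + u^{2}\right)^{2}} \, du = \frac{\pi}{12 a^{3}}$.

Setting $a = 5$:
$$I = \frac{\pi}{1500}.$$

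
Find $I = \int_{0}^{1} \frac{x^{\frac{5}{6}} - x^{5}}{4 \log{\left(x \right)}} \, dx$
$- \frac{\log{\left(6 \right)}}{2} + \frac{\log{\left(11 \right)}}{4}$

Introduce a parameter $a$ in the exponent: let $I(a) = \int_{0}^{1} \frac{- x^{5} + x^{a}}{4 \log{\left(x \right)}} \, dx$.

Since $\dfrac{\partial}{\partial a}\,x^{a} = x^{a} \ln x$, the $\ln x$ in the denominator cancels and
$$\frac{dI}{da} = \int_{0}^{1} \frac{1}{4} x^{a} \, dx = \frac{1}{4} \left[\frac{x^{a+1}}{a+1}\right]_0^1 = \frac{1}{4 \left(a + 1\right)}.$$

Integrating with respect to $a$ gives $I(a) = \frac{\log{\left(a + 1 \right)}}{4} - \frac{\log{\left(6 \right)}}{4} + C$.

At $a = 5$ the integrand is identically $0$, so $I(5) = 0$. The closed form gives $0$, hence $C = 0$.

Setting $a = \frac{5}{6}$:
$$I = - \frac{\log{\left(6 \right)}}{2} + \frac{\log{\left(11 \right)}}{4}.$$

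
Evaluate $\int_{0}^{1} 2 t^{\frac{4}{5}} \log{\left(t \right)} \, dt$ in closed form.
$- \frac{50}{81}$

Start from the elementary integral
$$J(a) = \int_{0}^{1} 2 t^{a} \, dt = \frac{2}{a + 1}.$$

Differentiating under the integral sign brings down a factor of $\ln t$:
$$\frac{dJ}{da} = \int_{0}^{1} 2 t^{a} \log{\left(t \right)} \, dt = - \frac{2}{\left(a + 1\right)^{2}}.$$

The integral on the left is $I$, so $I = - \frac{2}{\left(a + 1\right)^{2}}$.

Setting $a = \frac{4}{5}$:
$$I = - \frac{50}{81}.$$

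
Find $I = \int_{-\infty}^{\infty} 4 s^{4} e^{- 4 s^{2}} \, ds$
$\frac{3 \sqrt{\pi}}{32}$

Start from the elementary integral
$$J(a) = \int_{-\infty}^{\infty} 4 e^{- a s^{2}} \, ds = \frac{4 \sqrt{\pi}}{\sqrt{a}}.$$

Differentiating under the integral sign brings down a factor of $(-s^2)$:
$$\frac{dJ}{da} = \int_{-\infty}^{\infty} - 4 s^{2} e^{- a s^{2}} \, ds = - \frac{2 \sqrt{\pi}}{a^{\frac{3}{2}}}.$$

Repeating twice in total — each differentiation brings down another $(-s^2)$ — gives
$$\frac{d^{2}J}{da^{2}} = \int_{-\infty}^{\infty} 4 s^{4} e^{- a s^{2}} \, ds = \frac{3 \sqrt{\pi}}{a^{\frac{5}{2}}},$$
and the integrand here is exactly the target integrand, so $I = \frac{3 \sqrt{\pi}}{a^{\frac{5}{2}}}$.

Setting $a = 4$:
$$I = \frac{3 \sqrt{\pi}}{32}.$$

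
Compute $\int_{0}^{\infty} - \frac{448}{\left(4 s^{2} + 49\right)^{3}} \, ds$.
$- \frac{6 \pi}{2401}$

Begin with the known result
$$J(a) = \int_{0}^{\infty} - \frac{7}{a^{2} + s^{2}} \, ds = - \frac{7 \pi}{2 a}.$$

Differentiating under the integral sign with respect to $a$,
$$\frac{dJ}{da} = \int_{0}^{\infty} \frac{14 a}{\left(a^{2} + s^{2}\right)^{2}} \, ds = \frac{7 \pi}{2 a^{2}},$$
so $\int_{0}^{\infty} - \frac{7}{\left(a^{2} + s^{2}\right)^{2}} \, ds = - \frac{7 \pi}{4 a^{3}}$.

Repeating — each differentiation of $1/(s^2+a^2)^j$ produces $-2ja/(s^2+a^2)^{j+1}$ — and dividing through by $-2ja$ at each step yields, after $2$ differentiations in total,
$$\int_{0}^{\infty} - \frac{7}{\left(a^{2} + s^{2}\right)^{3}} \, ds = - \frac{21 \pi}{16 a^{5}}.$$

Setting $a = \frac{7}{2}$:
$$I = - \frac{6 \pi}{2401}.$$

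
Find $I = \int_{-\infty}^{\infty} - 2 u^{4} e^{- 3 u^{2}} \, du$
$- \frac{\sqrt{3} \sqrt{\pi}}{18}$

Begin with the known integral
$$J(a) = \int_{-\infty}^{\infty} - 2 e^{- a u^{2}} \, du = - \frac{2 \sqrt{\pi}}{\sqrt{a}}.$$

Differentiating under the integral sign brings down a factor of $(-u^2)$:
$$\frac{dJ}{da} = \int_{-\infty}^{\infty} 2 u^{2} e^{- a u^{2}} \, du = \frac{\sqrt{\pi}}{a^{\frac{3}{2}}}.$$

Repeating twice in total — each differentiation brings down another $(-u^2)$ — gives
$$\frac{d^{2}J}{da^{2}} = \int_{-\infty}^{\infty} - 2 u^{4} e^{- a u^{2}} \, du = - \frac{3 \sqrt{\pi}}{2 a^{\frac{5}{2}}},$$
and the integrand here is exactly the target integrand, so $I = - \frac{3 \sqrt{\pi}}{2 a^{\frac{5}{2}}}$.

Setting $a = 3$:
$$I = - \frac{\sqrt{3} \sqrt{\pi}}{18}.$$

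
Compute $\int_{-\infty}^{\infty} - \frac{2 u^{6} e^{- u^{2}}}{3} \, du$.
$- \frac{5 \sqrt{\pi}}{4}$

Consider the simpler parametrised integral
$$J(a) = \int_{-\infty}^{\infty} - \frac{2 e^{- a u^{2}}}{3} \, du = - \frac{2 \sqrt{\pi}}{3 \sqrt{a}}.$$

Differentiating under the integral sign brings down a factor of $(-u^2)$:
$$\frac{dJ}{da} = \int_{-\infty}^{\infty} \frac{2 u^{2} e^{- a u^{2}}}{3} \, du = \frac{\sqrt{\pi}}{3 a^{\frac{3}{2}}}.$$

Repeating $3$ times in total — each differentiation brings down another $(-u^2)$ — gives
$$\frac{d^{3}J}{da^{3}} = \int_{-\infty}^{\infty} \frac{2 u^{6} e^{- a u^{2}}}{3} \, du = \frac{5 \sqrt{\pi}}{4 a^{\frac{7}{2}}},$$
and the integrand here is $(-1)^{3}$ times the target integrand, so $I = (-1)^{3}\,\frac{d^{3}J}{da^{3}} = - \frac{5 \sqrt{\pi}}{4 a^{\frac{7}{2}}}$.

Setting $a = 1$:
$$I = - \frac{5 \sqrt{\pi}}{4}.$$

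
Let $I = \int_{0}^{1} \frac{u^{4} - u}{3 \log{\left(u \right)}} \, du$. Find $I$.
$- \frac{\log{\left(2 \right)}}{3} + \frac{\log{\left(5 \right)}}{3}$

Consider the one-parameter family: let $I(a) = \int_{0}^{1} \frac{u^{4} - u^{a}}{3 \log{\left(u \right)}} \, du$.

Since $\dfrac{\partial}{\partial a}\,u^{a} = u^{a} \ln u$, the $\ln u$ in the denominator cancels and
$$\frac{dI}{da} = \int_{0}^{1} - \frac{1}{3} u^{a} \, du = - \frac{1}{3} \left[\frac{u^{a+1}}{a+1}\right]_0^1 = - \frac{1}{3 a + 3}.$$

Integrating with respect to $a$ gives $I(a) = - \frac{\log{\left(a + 1 \right)}}{3} + \frac{\log{\left(5 \right)}}{3} + C$.

At $a = 4$ the integrand is identically $0$, so $I(4) = 0$. The closed form gives $0$, hence $C = 0$.

Setting $a = 1$:
$$I = - \frac{\log{\left(2 \right)}}{3} + \frac{\log{\left(5 \right)}}{3}.$$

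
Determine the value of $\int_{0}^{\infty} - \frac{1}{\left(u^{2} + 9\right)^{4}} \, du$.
$- \frac{5 \pi}{69984}$

Recall the elementary integral
$$J(a) = \int_{0}^{\infty} - \frac{1}{a^{2} + u^{2}} \, du = - \frac{\pi}{2 a}.$$

Differentiating under the integral sign with respect to $a$,
$$\frac{dJ}{da} = \int_{0}^{\infty} \frac{2 a}{\left(a^{2} + u^{2}\right)^{2}} \, du = \frac{\pi}{2 a^{2}},$$
so $\int_{0}^{\infty} - \frac{1}{\left(a^{2} + u^{2}\right)^{2}} \, du = - \frac{\pi}{4 a^{3}}$.

Repeating — each differentiation of $1/(u^2+a^2)^j$ produces $-2ja/(u^2+a^2)^{j+1}$ — and dividing through by $-2ja$ at each step yields, after $3$ differentiations in total,
$$\int_{0}^{\infty} - \frac{1}{\left(a^{2} + u^{2}\right)^{4}} \, du = - \frac{5 \pi}{32 a^{7}}.$$

Setting $a = 3$:
$$I = - \frac{5 \pi}{69984}.$$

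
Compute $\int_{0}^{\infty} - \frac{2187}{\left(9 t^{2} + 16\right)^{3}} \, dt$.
$- \frac{2187 \pi}{16384}$

Recall the elementary integral
$$J(a) = \int_{0}^{\infty} - \frac{3}{a^{2} + t^{2}} \, dt = - \frac{3 \pi}{2 a}.$$

Differentiating under the integral sign with respect to $a$,
$$\frac{dJ}{da} = \int_{0}^{\infty} \frac{6 a}{\left(a^{2} + t^{2}\right)^{2}} \, dt = \frac{3 \pi}{2 a^{2}},$$
so $\int_{0}^{\infty} - \frac{3}{\left(a^{2} + t^{2}\right)^{2}} \, dt = - \frac{3 \pi}{4 a^{3}}$.

Repeating — each differentiation of $1/(t^2+a^2)^j$ produces $-2ja/(t^2+a^2)^{j+1}$ — and dividing through by $-2ja$ at each step yields, after $2$ differentiations in total,
$$\int_{0}^{\infty} - \frac{3}{\left(a^{2} + t^{2}\right)^{3}} \, dt = - \frac{9 \pi}{16 a^{5}}.$$

Setting $a = \frac{4}{3}$:
$$I = - \frac{2187 \pi}{16384}.$$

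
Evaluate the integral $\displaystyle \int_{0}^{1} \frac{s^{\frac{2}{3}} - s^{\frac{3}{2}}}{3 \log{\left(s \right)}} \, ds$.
$- \frac{\log{\left(3 \right)}}{3} + \frac{\log{\left(2 \right)}}{3}$

Replace the exponent $\frac{2}{3}$ by a parameter $a$: let $I(a) = \int_{0}^{1} \frac{- s^{\frac{3}{2}} + s^{a}}{3 \log{\left(s \right)}} \, ds$.

Since $\dfrac{\partial}{\partial a}\,s^{a} = s^{a} \ln s$, the $\ln s$ in the denominator cancels and
$$\frac{dI}{da} = \int_{0}^{1} \frac{1}{3} s^{a} \, ds = \frac{1}{3} \left[\frac{s^{a+1}}{a+1}\right]_0^1 = \frac{1}{3 \left(a + 1\right)}.$$

Integrating with respect to $a$ gives $I(a) = \frac{\log{\left(a + 1 \right)}}{3} - \frac{\log{\left(5 \right)}}{3} + \frac{\log{\left(2 \right)}}{3} + C$.

At $a = \frac{3}{2}$ the integrand is identically $0$, so $I(\frac{3}{2}) = 0$. The closed form gives $0$, hence $C = 0$.

Setting $a = \frac{2}{3}$:
$$I = - \frac{\log{\left(3 \right)}}{3} + \frac{\log{\left(2 \right)}}{3}.$$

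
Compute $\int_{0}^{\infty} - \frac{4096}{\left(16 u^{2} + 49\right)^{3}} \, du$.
$- \frac{192 \pi}{16807}$

Start from the standard arctangent integral
$$J(a) = \int_{0}^{\infty} - \frac{1}{a^{2} + u^{2}} \, du = - \frac{\pi}{2 a}.$$

Differentiating under the integral sign with respect to $a$,
$$\frac{dJ}{da} = \int_{0}^{\infty} \frac{2 a}{\left(a^{2} + u^{2}\right)^{2}} \, du = \frac{\pi}{2 a^{2}},$$
so $\int_{0}^{\infty} - \frac{1}{\left(a^{2} + u^{2}\right)^{2}} \, du = - \frac{\pi}{4 a^{3}}$.

Repeating — each differentiation of $1/(u^2+a^2)^j$ produces $-2ja/(u^2+a^2)^{j+1}$ — and dividing through by $-2ja$ at each step yields, after $2$ differentiations in total,
$$\int_{0}^{\infty} - \frac{1}{\left(a^{2} + u^{2}\right)^{3}} \, du = - \frac{3 \pi}{16 a^{5}}.$$

Setting $a = \frac{7}{4}$:
$$I = - \frac{192 \pi}{16807}.$$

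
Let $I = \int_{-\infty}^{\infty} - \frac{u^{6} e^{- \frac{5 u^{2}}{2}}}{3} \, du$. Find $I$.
$- \frac{\sqrt{10} \sqrt{\pi}}{125}$

Start from the elementary integral
$$J(a) = \int_{-\infty}^{\infty} - \frac{e^{- a u^{2}}}{3} \, du = - \frac{\sqrt{\pi}}{3 \sqrt{a}}.$$

Differentiating under the integral sign brings down a factor of $(-u^2)$:
$$\frac{dJ}{da} = \int_{-\infty}^{\infty} \frac{u^{2} e^{- a u^{2}}}{3} \, du = \frac{\sqrt{\pi}}{6 a^{\frac{3}{2}}}.$$

Repeating $3$ times in total — each differentiation brings down another $(-u^2)$ — gives
$$\frac{d^{3}J}{da^{3}} = \int_{-\infty}^{\infty} \frac{u^{6} e^{- a u^{2}}}{3} \, du = \frac{5 \sqrt{\pi}}{8 a^{\frac{7}{2}}},$$
and the integrand here is $(-1)^{3}$ times the target integrand, so $I = (-1)^{3}\,\frac{d^{3}J}{da^{3}} = - \frac{5 \sqrt{\pi}}{8 a^{\frac{7}{2}}}$.

Setting $a = \frac{5}{2}$:
$$I = - \frac{\sqrt{10} \sqrt{\pi}}{125}.$$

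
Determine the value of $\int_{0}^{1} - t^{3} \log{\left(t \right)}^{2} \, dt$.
$- \frac{1}{32}$

Start from the elementary integral
$$J(a) = \int_{0}^{1} - t^{a} \, dt = - \frac{1}{a + 1}.$$

Differentiating under the integral sign brings down a factor of $\ln t$:
$$\frac{dJ}{da} = \int_{0}^{1} - t^{a} \log{\left(t \right)} \, dt = \frac{1}{\left(a + 1\right)^{2}}.$$

Repeating twice in total — each differentiation brings down another $\ln t$ — gives
$$\frac{d^{2}J}{da^{2}} = \int_{0}^{1} - t^{a} \log{\left(t \right)}^{2} \, dt = - \frac{2}{\left(a + 1\right)^{3}},$$
and the integrand here is exactly the target integrand, so $I = - \frac{2}{\left(a + 1\right)^{3}}$.

Setting $a = 3$:
$$I = - \frac{1}{32}.$$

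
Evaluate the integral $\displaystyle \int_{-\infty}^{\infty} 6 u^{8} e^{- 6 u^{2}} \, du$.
$\frac{35 \sqrt{6} \sqrt{\pi}}{6912}$

Start from the elementary integral
$$J(a) = \int_{-\infty}^{\infty} 6 e^{- a u^{2}} \, du = \frac{6 \sqrt{\pi}}{\sqrt{a}}.$$

Differentiating under the integral sign brings down a factor of $(-u^2)$:
$$\frac{dJ}{da} = \int_{-\infty}^{\infty} - 6 u^{2} e^{- a u^{2}} \, du = - \frac{3 \sqrt{\pi}}{a^{\frac{3}{2}}}.$$

Repeating $4$ times in total — each differentiation brings down another $(-u^2)$ — gives
$$\frac{d^{4}J}{da^{4}} = \int_{-\infty}^{\infty} 6 u^{8} e^{- a u^{2}} \, du = \frac{315 \sqrt{\pi}}{8 a^{\frac{9}{2}}},$$
and the integrand here is exactly the target integrand, so $I = \frac{315 \sqrt{\pi}}{8 a^{\frac{9}{2}}}$.

Setting $a = 6$:
$$I = \frac{35 \sqrt{6} \sqrt{\pi}}{6912}.$$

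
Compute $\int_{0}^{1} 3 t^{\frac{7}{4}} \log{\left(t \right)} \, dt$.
$- \frac{48}{121}$

Begin with the known integral
$$J(a) = \int_{0}^{1} 3 t^{a} \, dt = \frac{3}{a + 1}.$$

Differentiating under the integral sign brings down a factor of $\ln t$:
$$\frac{dJ}{da} = \int_{0}^{1} 3 t^{a} \log{\left(t \right)} \, dt = - \frac{3}{\left(a + 1\right)^{2}}.$$

The integral on the left is $I$, so $I = - \frac{3}{\left(a + 1\right)^{2}}$.

Setting $a = \frac{7}{4}$:
$$I = - \frac{48}{121}.$$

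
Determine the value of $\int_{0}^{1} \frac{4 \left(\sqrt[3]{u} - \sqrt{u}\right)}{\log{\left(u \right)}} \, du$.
$- \log{\left(\frac{6561}{4096} \right)}$

Replace the exponent $\frac{1}{2}$ by a parameter $a$: let $I(a) = \int_{0}^{1} \frac{4 \left(\sqrt[3]{u} - u^{a}\right)}{\log{\left(u \right)}} \, du$.

Since $\dfrac{\partial}{\partial a}\,u^{a} = u^{a} \ln u$, the $\ln u$ in the denominator cancels and
$$\frac{dI}{da} = \int_{0}^{1} -4 u^{a} \, du = -4 \left[\frac{u^{a+1}}{a+1}\right]_0^1 = - \frac{4}{a + 1}.$$

Integrating with respect to $a$ gives $I(a) = - \log{\left(\frac{81 \left(a + 1\right)^{4}}{256} \right)} + C$.

At $a = \frac{1}{3}$ the integrand is identically $0$, so $I(\frac{1}{3}) = 0$. The closed form gives $0$, hence $C = 0$.

Setting $a = \frac{1}{2}$:
$$I = - \log{\left(\frac{6561}{4096} \right)}.$$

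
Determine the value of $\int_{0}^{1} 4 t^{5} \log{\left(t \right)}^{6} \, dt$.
$\frac{5}{486}$

Begin with the known integral
$$J(a) = \int_{0}^{1} 4 t^{a} \, dt = \frac{4}{a + 1}.$$

Differentiating under the integral sign brings down a factor of $\ln t$:
$$\frac{dJ}{da} = \int_{0}^{1} 4 t^{a} \log{\left(t \right)} \, dt = - \frac{4}{\left(a + 1\right)^{2}}.$$

Repeating $6$ times in total — each differentiation brings down another $\ln t$ — gives
$$\frac{d^{6}J}{da^{6}} = \int_{0}^{1} 4 t^{a} \log{\left(t \right)}^{6} \, dt = \frac{2880}{\left(a + 1\right)^{7}},$$
and the integrand here is exactly the target integrand, so $I = \frac{2880}{\left(a + 1\right)^{7}}$.

Setting $a = 5$:
$$I = \frac{5}{486}.$$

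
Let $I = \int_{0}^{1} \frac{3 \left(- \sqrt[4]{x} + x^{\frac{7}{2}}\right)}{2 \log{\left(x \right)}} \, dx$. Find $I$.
$\log{\left(\frac{54 \sqrt{10}}{25} \right)}$

Introduce a parameter $a$ in the exponent: let $I(a) = \int_{0}^{1} \frac{3 \left(- \sqrt[4]{x} + x^{a}\right)}{2 \log{\left(x \right)}} \, dx$.

Since $\dfrac{\partial}{\partial a}\,x^{a} = x^{a} \ln x$, the $\ln x$ in the denominator cancels and
$$\frac{dI}{da} = \int_{0}^{1} \frac{3}{2} x^{a} \, dx = \frac{3}{2} \left[\frac{x^{a+1}}{a+1}\right]_0^1 = \frac{3}{2 \left(a + 1\right)}.$$

Integrating with respect to $a$ gives $I(a) = \log{\left(\frac{8 \sqrt{5} \left(a + 1\right)^{\frac{3}{2}}}{25} \right)} + C$.

At $a = \frac{1}{4}$ the integrand is identically $0$, so $I(\frac{1}{4}) = 0$. The closed form gives $0$, hence $C = 0$.

Setting $a = \frac{7}{2}$:
$$I = \log{\left(\frac{54 \sqrt{10}}{25} \right)}.$$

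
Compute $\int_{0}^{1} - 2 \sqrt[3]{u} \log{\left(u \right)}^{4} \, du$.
$- \frac{729}{64}$

Start from the elementary integral
$$J(a) = \int_{0}^{1} - 2 u^{a} \, du = - \frac{2}{a + 1}.$$

Differentiating under the integral sign brings down a factor of $\ln u$:
$$\frac{dJ}{da} = \int_{0}^{1} - 2 u^{a} \log{\left(u \right)} \, du = \frac{2}{\left(a + 1\right)^{2}}.$$

Repeating $4$ times in total — each differentiation brings down another $\ln u$ — gives
$$\frac{d^{4}J}{da^{4}} = \int_{0}^{1} - 2 u^{a} \log{\left(u \right)}^{4} \, du = - \frac{48}{\left(a + 1\right)^{5}},$$
and the integrand here is exactly the target integrand, so $I = - \frac{48}{\left(a + 1\right)^{5}}$.

Setting $a = \frac{1}{3}$:
$$I = - \frac{729}{64}.$$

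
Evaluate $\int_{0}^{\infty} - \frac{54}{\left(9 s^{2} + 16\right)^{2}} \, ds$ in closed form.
$- \frac{9 \pi}{128}$

Begin with the known result
$$J(a) = \int_{0}^{\infty} - \frac{2}{3 \left(a^{2} + s^{2}\right)} \, ds = - \frac{\pi}{3 a}.$$

Differentiating under the integral sign with respect to $a$,
$$\frac{dJ}{da} = \int_{0}^{\infty} \frac{4 a}{3 \left(a^{2} + s^{2}\right)^{2}} \, ds = \frac{\pi}{3 a^{2}},$$
so $\int_{0}^{\infty} - \frac{2}{3 \left(a^{2} + s^{2}\right)^{2}} \, ds = - \frac{\pi}{6 a^{3}}$.

Setting $a = \frac{4}{3}$:
$$I = - \frac{9 \pi}{128}.$$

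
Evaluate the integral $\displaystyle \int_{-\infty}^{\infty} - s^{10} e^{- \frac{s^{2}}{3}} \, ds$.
$- \frac{229635 \sqrt{3} \sqrt{\pi}}{32}$

Start from the elementary integral
$$J(a) = \int_{-\infty}^{\infty} - e^{- a s^{2}} \, ds = - \frac{\sqrt{\pi}}{\sqrt{a}}.$$

Differentiating under the integral sign brings down a factor of $(-s^2)$:
$$\frac{dJ}{da} = \int_{-\infty}^{\infty} s^{2} e^{- a s^{2}} \, ds = \frac{\sqrt{\pi}}{2 a^{\frac{3}{2}}}.$$

Repeating $5$ times in total — each differentiation brings down another $(-s^2)$ — gives
$$\frac{d^{5}J}{da^{5}} = \int_{-\infty}^{\infty} s^{10} e^{- a s^{2}} \, ds = \frac{945 \sqrt{\pi}}{32 a^{\frac{11}{2}}},$$
and the integrand here is $(-1)^{5}$ times the target integrand, so $I = (-1)^{5}\,\frac{d^{5}J}{da^{5}} = - \frac{945 \sqrt{\pi}}{32 a^{\frac{11}{2}}}$.

Setting $a = \frac{1}{3}$:
$$I = - \frac{229635 \sqrt{3} \sqrt{\pi}}{32}.$$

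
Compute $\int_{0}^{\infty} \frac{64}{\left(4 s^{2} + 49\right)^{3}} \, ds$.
$\frac{6 \pi}{16807}$

Start from the standard arctangent integral
$$J(a) = \int_{0}^{\infty} \frac{1}{a^{2} + s^{2}} \, ds = \frac{\pi}{2 a}.$$

Differentiating under the integral sign with respect to $a$,
$$\frac{dJ}{da} = \int_{0}^{\infty} - \frac{2 a}{\left(a^{2} + s^{2}\right)^{2}} \, ds = - \frac{\pi}{2 a^{2}},$$
so $\int_{0}^{\infty} \frac{1}{\left(a^{2} + s^{2}\right)^{2}} \, ds = \frac{\pi}{4 a^{3}}$.

Repeating — each differentiation of $1/(s^2+a^2)^j$ produces $-2ja/(s^2+a^2)^{j+1}$ — and dividing through by $-2ja$ at each step yields, after $2$ differentiations in total,
$$\int_{0}^{\infty} \frac{1}{\left(a^{2} + s^{2}\right)^{3}} \, ds = \frac{3 \pi}{16 a^{5}}.$$

Setting $a = \frac{7}{2}$:
$$I = \frac{6 \pi}{16807}.$$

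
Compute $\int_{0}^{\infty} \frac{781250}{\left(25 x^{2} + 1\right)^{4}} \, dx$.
$\frac{390625 \pi}{16}$

Begin with the known result
$$J(a) = \int_{0}^{\infty} \frac{2}{a^{2} + x^{2}} \, dx = \frac{\pi}{a}.$$

Differentiating under the integral sign with respect to $a$,
$$\frac{dJ}{da} = \int_{0}^{\infty} - \frac{4 a}{\left(a^{2} + x^{2}\right)^{2}} \, dx = - \frac{\pi}{a^{2}},$$
so $\int_{0}^{\infty} \frac{2}{\left(a^{2} + x^{2}\right)^{2}} \, dx = \frac{\pi}{2 a^{3}}$.

Repeating — each differentiation of $1/(x^2+a^2)^j$ produces $-2ja/(x^2+a^2)^{j+1}$ — and dividing through by $-2ja$ at each step yields, after $3$ differentiations in total,
$$\int_{0}^{\infty} \frac{2}{\left(a^{2} + x^{2}\right)^{4}} \, dx = \frac{5 \pi}{16 a^{7}}.$$

Setting $a = \frac{1}{5}$:
$$I = \frac{390625 \pi}{16}.$$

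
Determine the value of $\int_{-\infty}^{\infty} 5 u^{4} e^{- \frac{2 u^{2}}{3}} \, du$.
$\frac{135 \sqrt{6} \sqrt{\pi}}{32}$

Start from the elementary integral
$$J(a) = \int_{-\infty}^{\infty} 5 e^{- a u^{2}} \, du = \frac{5 \sqrt{\pi}}{\sqrt{a}}.$$

Differentiating under the integral sign brings down a factor of $(-u^2)$:
$$\frac{dJ}{da} = \int_{-\infty}^{\infty} - 5 u^{2} e^{- a u^{2}} \, du = - \frac{5 \sqrt{\pi}}{2 a^{\frac{3}{2}}}.$$

Repeating twice in total — each differentiation brings down another $(-u^2)$ — gives
$$\frac{d^{2}J}{da^{2}} = \int_{-\infty}^{\infty} 5 u^{4} e^{- a u^{2}} \, du = \frac{15 \sqrt{\pi}}{4 a^{\frac{5}{2}}},$$
and the integrand here is exactly the target integrand, so $I = \frac{15 \sqrt{\pi}}{4 a^{\frac{5}{2}}}$.

Setting $a = \frac{2}{3}$:
$$I = \frac{135 \sqrt{6} \sqrt{\pi}}{32}.$$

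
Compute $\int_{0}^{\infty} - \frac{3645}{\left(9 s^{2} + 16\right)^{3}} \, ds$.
$- \frac{3645 \pi}{16384}$

Recall the elementary integral
$$J(a) = \int_{0}^{\infty} - \frac{5}{a^{2} + s^{2}} \, ds = - \frac{5 \pi}{2 a}.$$

Differentiating under the integral sign with respect to $a$,
$$\frac{dJ}{da} = \int_{0}^{\infty} \frac{10 a}{\left(a^{2} + s^{2}\right)^{2}} \, ds = \frac{5 \pi}{2 a^{2}},$$
so $\int_{0}^{\infty} - \frac{5}{\left(a^{2} + s^{2}\right)^{2}} \, ds = - \frac{5 \pi}{4 a^{3}}$.

Repeating — each differentiation of $1/(s^2+a^2)^j$ produces $-2ja/(s^2+a^2)^{j+1}$ — and dividing through by $-2ja$ at each step yields, after $2$ differentiations in total,
$$\int_{0}^{\infty} - \frac{5}{\left(a^{2} + s^{2}\right)^{3}} \, ds = - \frac{15 \pi}{16 a^{5}}.$$

Setting $a = \frac{4}{3}$:
$$I = - \frac{3645 \pi}{16384}.$$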